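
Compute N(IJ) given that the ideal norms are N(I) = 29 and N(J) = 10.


N(IJ) = N(I) * N(J)
= 29 * 10
= 290

290


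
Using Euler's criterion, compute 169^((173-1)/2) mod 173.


p = 173 is prime and the exponent is (p-1)/2 = 86, so by Euler's criterion 169^86 = (169/173) = +1 or -1 mod 173.
Compute by square-and-multiply:
  86 = 64 + 16 + 4 + 2 (binary 1010110)
  Repeated squaring mod 173: 169^1 = 169, 169^2 = 16, 169^4 = 83, 169^8 = 142, 169^16 = 96, 169^32 = 47, 169^64 = 133
  169^86 = 169^64 * 169^16 * 169^4 * 169^2 = 133 * 96 * 83 * 16 mod 173
    133 * 96 = 12768 = 139 mod 173
    139 * 83 = 11537 = 119 mod 173
    119 * 16 = 1904 = 1 mod 173
  169^86 = 1 mod 173
Result 1: 169 is a quadratic residue mod 173.
169^86 mod 173 = 1

1


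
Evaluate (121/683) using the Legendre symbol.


p = 683 is prime, so compute (121/683) with the reciprocity algorithm (Jacobi-symbol steps: pull out 2s via (2/n), flip via reciprocity, reduce):
  reciprocity: (121/683) -> +(683/121)
  reduce: (78/121)
  pull out 2: (2/121) = +1  (since 121 mod 8 = 1)
  reciprocity: (39/121) -> +(121/39)
  reduce: (4/39)
  pull out 2: (2/39) = +1  (since 39 mod 8 = 7)
  pull out 2: (2/39) = +1  (since 39 mod 8 = 7)
  (1/39) = 1
Product of signs = 1
(121/683) = 1

1


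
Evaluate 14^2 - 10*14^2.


x^2 - d*y^2
= 14^2 - 10*14^2
= 196 - 1960
= -1764

-1764


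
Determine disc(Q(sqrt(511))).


For K = Q(sqrt(d)) with d squarefree: disc(K) = d if d = 1 mod 4, and disc(K) = 4d if d = 2 or 3 mod 4.
Here d = 511, and d mod 4 = 3.
d = 3 mod 4, not 1 (O_K = Z[sqrt(d)]), so disc(K) = 4d = 4 * (511) = 2044

2044


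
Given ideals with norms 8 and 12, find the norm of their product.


N(IJ) = N(I) * N(J)
= 8 * 12
= 96

96


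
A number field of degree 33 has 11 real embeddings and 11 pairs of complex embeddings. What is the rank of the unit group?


By Dirichlet's unit theorem:
rank = r1 + r2 - 1
= 11 + 11 - 1
= 21

21


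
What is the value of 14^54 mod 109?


p = 109 is prime and the exponent is (p-1)/2 = 54, so by Euler's criterion 14^54 = (14/109) = +1 or -1 mod 109.
Compute by square-and-multiply:
  54 = 32 + 16 + 4 + 2 (binary 110110)
  Repeated squaring mod 109: 14^1 = 14, 14^2 = 87, 14^4 = 48, 14^8 = 15, 14^16 = 7, 14^32 = 49
  14^54 = 14^32 * 14^16 * 14^4 * 14^2 = 49 * 7 * 48 * 87 mod 109
    49 * 7 = 343 = 16 mod 109
    16 * 48 = 768 = 5 mod 109
    5 * 87 = 435 = 108 mod 109
  14^54 = 108 mod 109
Result 108 = p - 1 = -1 mod 109: 14 is a quadratic non-residue mod 109. As a residue in [0, p-1] the value is 108.
14^54 mod 109 = 108

108


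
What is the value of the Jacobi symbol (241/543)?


Compute (241/543) via quadratic reciprocity:
  reciprocity: (241/543) -> +(543/241)
  reduce: (61/241)
  reciprocity: (61/241) -> +(241/61)
  reduce: (58/61)
  pull out 2: (2/61) = -1  (since 61 mod 8 = 5)
  reciprocity: (29/61) -> +(61/29)
  reduce: (3/29)
  reciprocity: (3/29) -> +(29/3)
  reduce: (2/3)
  pull out 2: (2/3) = -1  (since 3 mod 8 = 3)
  (1/3) = 1
Product of signs = 1

1


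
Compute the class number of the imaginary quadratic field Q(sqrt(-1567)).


K = Q(sqrt(-1567)). d mod 4 = 1, so D = disc(K) = d = -1567
h(K) equals the number of primitive reduced positive-definite forms (a, b, c) = a*x^2 + b*x*y + c*y^2 with b^2 - 4ac = D,
where reduced means |b| <= a <= c, with b >= 0 whenever |b| = a or a = c, and primitive means gcd(a, b, c) = 1.
Reduced forces 3a^2 <= |D| = 1567, so 1 <= a <= 22; b must have the parity of D, and c = (b^2 - D)/(4a) must be an integer >= a.
Enumerate a = 1..22, b in [-a, a]:
  a=1: (1, 1, 392)  [1]
  a=2: (2, -1, 196), (2, 1, 196)  [2]
  a=3: none
  a=4: (4, -1, 98), (4, 1, 98)  [2]
  a=5..6: none
  a=7: (7, -1, 56), (7, 1, 56)  [2]
  a=8: (8, -1, 49), (8, 1, 49)  [2]
  a=9..13: none
  a=14: (14, -13, 31), (14, -1, 28), (14, 1, 28), (14, 13, 31)  [4]
  a=15: none
  a=16: (16, -15, 28), (16, 15, 28)  [2]
  a=17..22: none
Total reduced forms: 1 + 2 + 2 + 2 + 2 + 4 + 2 = 15
h = 15

15


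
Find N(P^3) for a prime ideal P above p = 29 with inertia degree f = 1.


N(P^a) = p^(a*f)
= 29^(3*1)
= 29^3
= 24389

24389


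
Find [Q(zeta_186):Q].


The degree equals Euler's totient phi(186).
186 = 2 * 3 * 31
phi(186) = 60

60


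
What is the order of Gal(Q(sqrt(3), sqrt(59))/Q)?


The 2 square roots of distinct primes are multiplicatively independent over Q,
so [K:Q] = 2^2 and Gal(K/Q) is isomorphic to (Z/2Z)^2.
|Gal| = 2^2 = 4

4


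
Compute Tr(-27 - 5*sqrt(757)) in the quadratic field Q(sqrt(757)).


Tr(a + b*sqrt(d)) = (a + b*sqrt(d)) + (a - b*sqrt(d)) = 2a
= 2 * (-27)
= -54

-54


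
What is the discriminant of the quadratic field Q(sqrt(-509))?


For K = Q(sqrt(d)) with d squarefree: disc(K) = d if d = 1 mod 4, and disc(K) = 4d if d = 2 or 3 mod 4.
Here d = -509, and d mod 4 = 3.
d = 3 mod 4, not 1 (O_K = Z[sqrt(d)]), so disc(K) = 4d = 4 * (-509) = -2036

-2036


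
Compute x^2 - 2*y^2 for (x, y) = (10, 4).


x^2 - d*y^2
= 10^2 - 2*4^2
= 100 - 32
= 68

68


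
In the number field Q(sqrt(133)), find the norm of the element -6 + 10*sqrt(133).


N(a + b*sqrt(d)) = a^2 - d*b^2
= (-6)^2 - (133)*(10)^2
= 36 - 13300
= -13264

-13264


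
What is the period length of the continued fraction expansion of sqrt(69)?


Run the CF algorithm for sqrt(69).
a_0 = floor(sqrt(69)) = 8; set m_0=0, q_0=1.
Recurrence: m' = q*a - m,  q' = (d - m'^2)/q,  a' = floor((a_0 + m')/q').
  step 1: m=8, q=5, a=3
  step 2: m=7, q=4, a=3
  step 3: m=5, q=11, a=1
  step 4: m=6, q=3, a=4
  step 5: m=6, q=11, a=1
  step 6: m=5, q=4, a=3
  step 7: m=7, q=5, a=3
  step 8: m=8, q=1, a=16
a_8 = 2*a_0 = 16, so the period closes here.
sqrt(69) = [8; 3, 3, 1, 4, 1, 3, 3, 16]
Period length = 8

8


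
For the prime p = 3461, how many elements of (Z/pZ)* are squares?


For prime p, the number of non-zero quadratic residues is (p-1)/2.
= (3461-1)/2
= 1730

1730


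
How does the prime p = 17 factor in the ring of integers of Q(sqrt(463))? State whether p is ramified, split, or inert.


K = Q(sqrt(463)). Since d mod 4 = 3, disc(K) = 1852.
Check p | disc: 1852 mod 17 = 16.
p does not divide disc. Compute Legendre symbol (d/p):
4^((17-1)/2) mod 17 = 1
(d/p) = 1, so p splits: (p) = P*P' with e=1, f=1, g=2.
Therefore p is split.

split


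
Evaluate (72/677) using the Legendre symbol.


p = 677 is prime, so compute (72/677) with the reciprocity algorithm (Jacobi-symbol steps: pull out 2s via (2/n), flip via reciprocity, reduce):
  pull out 2: (2/677) = -1  (since 677 mod 8 = 5)
  pull out 2: (2/677) = -1  (since 677 mod 8 = 5)
  pull out 2: (2/677) = -1  (since 677 mod 8 = 5)
  reciprocity: (9/677) -> +(677/9)
  reduce: (2/9)
  pull out 2: (2/9) = +1  (since 9 mod 8 = 1)
  (1/9) = 1
Product of signs = -1
(72/677) = -1

-1


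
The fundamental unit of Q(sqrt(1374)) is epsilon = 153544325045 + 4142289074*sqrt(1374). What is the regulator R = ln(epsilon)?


epsilon = 153544325045 + 4142289074*sqrt(1374)
= 3.0709e+11
R = ln(3.0709e+11)
= 26.4504

26.4504


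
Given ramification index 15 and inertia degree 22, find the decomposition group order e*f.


|D_P| = e * f
= 15 * 22
= 330

330


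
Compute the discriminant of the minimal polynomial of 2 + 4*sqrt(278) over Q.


The element 2 + 4*sqrt(278) has minimal polynomial:
x^2 - 4*x - 4444
Discriminant = (-4)^2 - 4*(-4444)
= 16 + 17776
= 17792

17792


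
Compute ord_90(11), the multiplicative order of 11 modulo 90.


We want ord_90(11), the smallest k >= 1 with 11^k = 1 mod 90.
n = 90 = 2 * 3^2 * 5, phi(90) = 24; the order divides phi(n).
Divisors of 24: 1, 2, 3, 4, 6, 8, 12, 24
Repeated squaring mod 90: 11^1 = 11, 11^2 = 31, 11^4 = 61, 11^8 = 31, 11^16 = 61
Test divisors in increasing order:
  k=1: 11^1 = 11 mod 90
  k=2: 11^2 = 31 mod 90
  k=3: 11^3 = 31 * 11 = 71 mod 90
  k=4: 11^4 = 61 mod 90
  k=6: 11^6 = 61 * 31 = 1 mod 90  <- first divisor giving 1
Order = 6

6


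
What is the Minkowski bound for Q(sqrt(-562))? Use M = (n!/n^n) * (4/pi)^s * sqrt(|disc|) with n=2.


d = -562, d mod 4 = 2, so disc(K) = 4d = -2248; |disc(K)| = 2248
Imaginary quadratic field, so n = 2, s = r2 = 1, r1 = 0
M = (n!/n^n) * (4/pi)^s * sqrt(|disc(K)|) = (2!/2^2) * (4/pi)^1 * sqrt(2248)
= 0.5 * 1.273240 * 47.413078
= 30.1841

30.1841


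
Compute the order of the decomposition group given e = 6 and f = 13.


|D_P| = e * f
= 6 * 13
= 78

78


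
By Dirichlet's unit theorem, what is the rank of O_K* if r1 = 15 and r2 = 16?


By Dirichlet's unit theorem:
rank = r1 + r2 - 1
= 15 + 16 - 1
= 30

30


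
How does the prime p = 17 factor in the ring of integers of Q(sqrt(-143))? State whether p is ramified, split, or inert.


K = Q(sqrt(-143)). Since d mod 4 = 1, disc(K) = -143.
Check p | disc: -143 mod 17 = 10.
p does not divide disc. Compute Legendre symbol (d/p):
10^((17-1)/2) mod 17 = -1
(d/p) = -1, so p is inert: (p) stays prime with e=1, f=2, g=1.
Therefore p is inert.

inert


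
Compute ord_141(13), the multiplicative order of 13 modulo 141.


We want ord_141(13), the smallest k >= 1 with 13^k = 1 mod 141.
n = 141 = 3 * 47, phi(141) = 92; the order divides phi(n).
Divisors of 92: 1, 2, 4, 23, 46, 92
Repeated squaring mod 141: 13^1 = 13, 13^2 = 28, 13^4 = 79, 13^8 = 37, 13^16 = 100, 13^32 = 130, 13^64 = 121
Test divisors in increasing order:
  k=1: 13^1 = 13 mod 141
  k=2: 13^2 = 28 mod 141
  k=4: 13^4 = 79 mod 141
  k=23: 13^23 = 100 * 79 * 28 * 13 = 46 mod 141
  k=46: 13^46 = 130 * 37 * 79 * 28 = 1 mod 141  <- first divisor giving 1
Order = 46

46


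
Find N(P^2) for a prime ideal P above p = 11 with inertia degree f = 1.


N(P^a) = p^(a*f)
= 11^(2*1)
= 11^2
= 121

121


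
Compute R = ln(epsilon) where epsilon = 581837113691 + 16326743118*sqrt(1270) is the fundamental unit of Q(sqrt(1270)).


epsilon = 581837113691 + 16326743118*sqrt(1270)
= 1.1637e+12
R = ln(1.1637e+12)
= 27.7826

27.7826


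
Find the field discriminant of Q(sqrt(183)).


For K = Q(sqrt(d)) with d squarefree: disc(K) = d if d = 1 mod 4, and disc(K) = 4d if d = 2 or 3 mod 4.
Here d = 183, and d mod 4 = 3.
d = 3 mod 4, not 1 (O_K = Z[sqrt(d)]), so disc(K) = 4d = 4 * (183) = 732

732


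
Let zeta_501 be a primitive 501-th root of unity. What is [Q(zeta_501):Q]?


The degree equals Euler's totient phi(501).
501 = 3 * 167
phi(501) = 332

332


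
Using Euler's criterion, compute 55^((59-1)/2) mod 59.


p = 59 is prime and the exponent is (p-1)/2 = 29, so by Euler's criterion 55^29 = (55/59) = +1 or -1 mod 59.
Compute by square-and-multiply:
  29 = 16 + 8 + 4 + 1 (binary 11101)
  Repeated squaring mod 59: 55^1 = 55, 55^2 = 16, 55^4 = 20, 55^8 = 46, 55^16 = 51
  55^29 = 55^16 * 55^8 * 55^4 * 55^1 = 51 * 46 * 20 * 55 mod 59
    51 * 46 = 2346 = 45 mod 59
    45 * 20 = 900 = 15 mod 59
    15 * 55 = 825 = 58 mod 59
  55^29 = 58 mod 59
Result 58 = p - 1 = -1 mod 59: 55 is a quadratic non-residue mod 59. As a residue in [0, p-1] the value is 58.
55^29 mod 59 = 58

58


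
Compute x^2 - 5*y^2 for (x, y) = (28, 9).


x^2 - d*y^2
= 28^2 - 5*9^2
= 784 - 405
= 379

379


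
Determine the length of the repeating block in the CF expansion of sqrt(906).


Run the CF algorithm for sqrt(906).
a_0 = floor(sqrt(906)) = 30; set m_0=0, q_0=1.
Recurrence: m' = q*a - m,  q' = (d - m'^2)/q,  a' = floor((a_0 + m')/q').
  step 1: m=30, q=6, a=10
  step 2: m=30, q=1, a=60
a_2 = 2*a_0 = 60, so the period closes here.
sqrt(906) = [30; 10, 60]
Period length = 2

2


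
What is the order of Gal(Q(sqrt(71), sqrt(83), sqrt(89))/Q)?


The 3 square roots of distinct primes are multiplicatively independent over Q,
so [K:Q] = 2^3 and Gal(K/Q) is isomorphic to (Z/2Z)^3.
|Gal| = 2^3 = 8

8


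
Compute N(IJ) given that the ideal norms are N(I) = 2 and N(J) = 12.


N(IJ) = N(I) * N(J)
= 2 * 12
= 24

24


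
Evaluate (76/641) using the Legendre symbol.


p = 641 is prime, so compute (76/641) with the reciprocity algorithm (Jacobi-symbol steps: pull out 2s via (2/n), flip via reciprocity, reduce):
  pull out 2: (2/641) = +1  (since 641 mod 8 = 1)
  pull out 2: (2/641) = +1  (since 641 mod 8 = 1)
  reciprocity: (19/641) -> +(641/19)
  reduce: (14/19)
  pull out 2: (2/19) = -1  (since 19 mod 8 = 3)
  reciprocity: (7/19) -> -(19/7)
  reduce: (5/7)
  reciprocity: (5/7) -> +(7/5)
  reduce: (2/5)
  pull out 2: (2/5) = -1  (since 5 mod 8 = 5)
  (1/5) = 1
Product of signs = -1
(76/641) = -1

-1


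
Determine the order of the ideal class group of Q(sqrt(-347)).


K = Q(sqrt(-347)). d mod 4 = 1, so D = disc(K) = d = -347
h(K) equals the number of primitive reduced positive-definite forms (a, b, c) = a*x^2 + b*x*y + c*y^2 with b^2 - 4ac = D,
where reduced means |b| <= a <= c, with b >= 0 whenever |b| = a or a = c, and primitive means gcd(a, b, c) = 1.
Reduced forces 3a^2 <= |D| = 347, so 1 <= a <= 10; b must have the parity of D, and c = (b^2 - D)/(4a) must be an integer >= a.
Enumerate a = 1..10, b in [-a, a]:
  a=1: (1, 1, 87)  [1]
  a=2: none
  a=3: (3, -1, 29), (3, 1, 29)  [2]
  a=4..8: none
  a=9: (9, -7, 11), (9, 7, 11)  [2]
  a=10: none
Total reduced forms: 1 + 2 + 2 = 5
h = 5

5


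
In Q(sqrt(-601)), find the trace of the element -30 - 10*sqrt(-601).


Tr(a + b*sqrt(d)) = (a + b*sqrt(d)) + (a - b*sqrt(d)) = 2a
= 2 * (-30)
= -60

-60


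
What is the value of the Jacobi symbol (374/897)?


Compute (374/897) via quadratic reciprocity:
  pull out 2: (2/897) = +1  (since 897 mod 8 = 1)
  reciprocity: (187/897) -> +(897/187)
  reduce: (149/187)
  reciprocity: (149/187) -> +(187/149)
  reduce: (38/149)
  pull out 2: (2/149) = -1  (since 149 mod 8 = 5)
  reciprocity: (19/149) -> +(149/19)
  reduce: (16/19)
  pull out 2: (2/19) = -1  (since 19 mod 8 = 3)
  pull out 2: (2/19) = -1  (since 19 mod 8 = 3)
  pull out 2: (2/19) = -1  (since 19 mod 8 = 3)
  pull out 2: (2/19) = -1  (since 19 mod 8 = 3)
  (1/19) = 1
Product of signs = -1

-1


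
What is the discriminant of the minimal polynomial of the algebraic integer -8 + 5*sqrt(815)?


The element -8 + 5*sqrt(815) has minimal polynomial:
x^2 + 16*x - 20311
Discriminant = (16)^2 - 4*(-20311)
= 256 + 81244
= 81500

81500


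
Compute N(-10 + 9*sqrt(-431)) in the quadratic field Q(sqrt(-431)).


N(a + b*sqrt(d)) = a^2 - d*b^2
= (-10)^2 - (-431)*(9)^2
= 100 + 34911
= 35011

35011


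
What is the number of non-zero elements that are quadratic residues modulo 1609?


For prime p, the number of non-zero quadratic residues is (p-1)/2.
= (1609-1)/2
= 804

804


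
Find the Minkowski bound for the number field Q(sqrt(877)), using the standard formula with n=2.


d = 877, d mod 4 = 1, so disc(K) = d = 877; |disc(K)| = 877
Real quadratic field, so n = 2, s = r2 = 0, r1 = 2
M = (n!/n^n) * (4/pi)^s * sqrt(|disc(K)|) = (2!/2^2) * (4/pi)^0 * sqrt(877)
= 0.5 * 1.000000 * 29.614186
= 14.8071

14.8071


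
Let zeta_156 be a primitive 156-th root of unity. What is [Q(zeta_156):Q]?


The degree equals Euler's totient phi(156).
156 = 2^2 * 3 * 13
phi(156) = 48

48


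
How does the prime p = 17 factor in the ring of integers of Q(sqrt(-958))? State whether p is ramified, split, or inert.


K = Q(sqrt(-958)). Since d mod 4 = 2, disc(K) = -3832.
Check p | disc: -3832 mod 17 = 10.
p does not divide disc. Compute Legendre symbol (d/p):
11^((17-1)/2) mod 17 = -1
(d/p) = -1, so p is inert: (p) stays prime with e=1, f=2, g=1.
Therefore p is inert.

inert


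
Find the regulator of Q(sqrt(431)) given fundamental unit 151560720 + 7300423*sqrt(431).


epsilon = 151560720 + 7300423*sqrt(431)
= 3.0312e+08
R = ln(3.0312e+08)
= 19.5296

19.5296


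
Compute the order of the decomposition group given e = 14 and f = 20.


|D_P| = e * f
= 14 * 20
= 280

280


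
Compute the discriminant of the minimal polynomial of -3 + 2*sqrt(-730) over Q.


The element -3 + 2*sqrt(-730) has minimal polynomial:
x^2 + 6*x + 2929
Discriminant = (6)^2 - 4*(2929)
= 36 - 11716
= -11680

-11680


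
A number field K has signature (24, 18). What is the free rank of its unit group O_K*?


By Dirichlet's unit theorem:
rank = r1 + r2 - 1
= 24 + 18 - 1
= 41

41


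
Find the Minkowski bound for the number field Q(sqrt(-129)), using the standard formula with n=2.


d = -129, d mod 4 = 3, so disc(K) = 4d = -516; |disc(K)| = 516
Imaginary quadratic field, so n = 2, s = r2 = 1, r1 = 0
M = (n!/n^n) * (4/pi)^s * sqrt(|disc(K)|) = (2!/2^2) * (4/pi)^1 * sqrt(516)
= 0.5 * 1.273240 * 22.715633
= 14.4612

14.4612


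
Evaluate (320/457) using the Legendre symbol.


p = 457 is prime, so compute (320/457) with the reciprocity algorithm (Jacobi-symbol steps: pull out 2s via (2/n), flip via reciprocity, reduce):
  pull out 2: (2/457) = +1  (since 457 mod 8 = 1)
  pull out 2: (2/457) = +1  (since 457 mod 8 = 1)
  pull out 2: (2/457) = +1  (since 457 mod 8 = 1)
  pull out 2: (2/457) = +1  (since 457 mod 8 = 1)
  pull out 2: (2/457) = +1  (since 457 mod 8 = 1)
  pull out 2: (2/457) = +1  (since 457 mod 8 = 1)
  reciprocity: (5/457) -> +(457/5)
  reduce: (2/5)
  pull out 2: (2/5) = -1  (since 5 mod 8 = 5)
  (1/5) = 1
Product of signs = -1
(320/457) = -1

-1


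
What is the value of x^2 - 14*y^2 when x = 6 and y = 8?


x^2 - d*y^2
= 6^2 - 14*8^2
= 36 - 896
= -860

-860


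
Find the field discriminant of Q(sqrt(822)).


For K = Q(sqrt(d)) with d squarefree: disc(K) = d if d = 1 mod 4, and disc(K) = 4d if d = 2 or 3 mod 4.
Here d = 822, and d mod 4 = 2.
d = 2 mod 4, not 1 (O_K = Z[sqrt(d)]), so disc(K) = 4d = 4 * (822) = 3288

3288


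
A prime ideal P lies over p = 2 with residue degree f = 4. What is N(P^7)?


N(P^a) = p^(a*f)
= 2^(7*4)
= 2^28
= 268435456

268435456


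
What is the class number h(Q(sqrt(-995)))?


K = Q(sqrt(-995)). d mod 4 = 1, so D = disc(K) = d = -995
h(K) equals the number of primitive reduced positive-definite forms (a, b, c) = a*x^2 + b*x*y + c*y^2 with b^2 - 4ac = D,
where reduced means |b| <= a <= c, with b >= 0 whenever |b| = a or a = c, and primitive means gcd(a, b, c) = 1.
Reduced forces 3a^2 <= |D| = 995, so 1 <= a <= 18; b must have the parity of D, and c = (b^2 - D)/(4a) must be an integer >= a.
Enumerate a = 1..18, b in [-a, a]:
  a=1: (1, 1, 249)  [1]
  a=2: none
  a=3: (3, -1, 83), (3, 1, 83)  [2]
  a=4: none
  a=5: (5, 5, 51)  [1]
  a=6..8: none
  a=9: (9, -7, 29), (9, 7, 29)  [2]
  a=10..14: none
  a=15: (15, -5, 17), (15, 5, 17)  [2]
  a=16..18: none
Total reduced forms: 1 + 2 + 1 + 2 + 2 = 8
h = 8

8


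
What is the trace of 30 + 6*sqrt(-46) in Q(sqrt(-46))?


Tr(a + b*sqrt(d)) = (a + b*sqrt(d)) + (a - b*sqrt(d)) = 2a
= 2 * (30)
= 60

60


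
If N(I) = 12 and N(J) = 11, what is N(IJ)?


N(IJ) = N(I) * N(J)
= 12 * 11
= 132

132


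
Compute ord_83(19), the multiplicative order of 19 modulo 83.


We want ord_83(19), the smallest k >= 1 with 19^k = 1 mod 83.
n = 83 = 83, phi(83) = 82; the order divides phi(n).
Divisors of 82: 1, 2, 41, 82
Repeated squaring mod 83: 19^1 = 19, 19^2 = 29, 19^4 = 11, 19^8 = 38, 19^16 = 33, 19^32 = 10, 19^64 = 17
Test divisors in increasing order:
  k=1: 19^1 = 19 mod 83
  k=2: 19^2 = 29 mod 83
  k=41: 19^41 = 10 * 38 * 19 = 82 mod 83
  k=82: 19^82 = 17 * 33 * 29 = 1 mod 83  <- first divisor giving 1
Order = 82

82


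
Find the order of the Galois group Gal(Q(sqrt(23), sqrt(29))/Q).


The 2 square roots of distinct primes are multiplicatively independent over Q,
so [K:Q] = 2^2 and Gal(K/Q) is isomorphic to (Z/2Z)^2.
|Gal| = 2^2 = 4

4


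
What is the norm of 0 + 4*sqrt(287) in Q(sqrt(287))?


N(a + b*sqrt(d)) = a^2 - d*b^2
= (0)^2 - (287)*(4)^2
= 0 - 4592
= -4592

-4592


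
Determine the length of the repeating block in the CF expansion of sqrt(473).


Run the CF algorithm for sqrt(473).
a_0 = floor(sqrt(473)) = 21; set m_0=0, q_0=1.
Recurrence: m' = q*a - m,  q' = (d - m'^2)/q,  a' = floor((a_0 + m')/q').
  step 1: m=21, q=32, a=1
  step 2: m=11, q=11, a=2
  step 3: m=11, q=32, a=1
  step 4: m=21, q=1, a=42
a_4 = 2*a_0 = 42, so the period closes here.
sqrt(473) = [21; 1, 2, 1, 42]
Period length = 4

4


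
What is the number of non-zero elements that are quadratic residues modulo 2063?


For prime p, the number of non-zero quadratic residues is (p-1)/2.
= (2063-1)/2
= 1031

1031


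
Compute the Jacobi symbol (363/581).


Compute (363/581) via quadratic reciprocity:
  reciprocity: (363/581) -> +(581/363)
  reduce: (218/363)
  pull out 2: (2/363) = -1  (since 363 mod 8 = 3)
  reciprocity: (109/363) -> +(363/109)
  reduce: (36/109)
  pull out 2: (2/109) = -1  (since 109 mod 8 = 5)
  pull out 2: (2/109) = -1  (since 109 mod 8 = 5)
  reciprocity: (9/109) -> +(109/9)
  reduce: (1/9)
  (1/9) = 1
Product of signs = -1

-1


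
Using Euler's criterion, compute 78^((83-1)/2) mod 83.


p = 83 is prime and the exponent is (p-1)/2 = 41, so by Euler's criterion 78^41 = (78/83) = +1 or -1 mod 83.
Compute by square-and-multiply:
  41 = 32 + 8 + 1 (binary 101001)
  Repeated squaring mod 83: 78^1 = 78, 78^2 = 25, 78^4 = 44, 78^8 = 27, 78^16 = 65, 78^32 = 75
  78^41 = 78^32 * 78^8 * 78^1 = 75 * 27 * 78 mod 83
    75 * 27 = 2025 = 33 mod 83
    33 * 78 = 2574 = 1 mod 83
  78^41 = 1 mod 83
Result 1: 78 is a quadratic residue mod 83.
78^41 mod 83 = 1

1


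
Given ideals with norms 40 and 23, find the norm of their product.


N(IJ) = N(I) * N(J)
= 40 * 23
= 920

920


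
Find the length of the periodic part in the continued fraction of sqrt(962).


Run the CF algorithm for sqrt(962).
a_0 = floor(sqrt(962)) = 31; set m_0=0, q_0=1.
Recurrence: m' = q*a - m,  q' = (d - m'^2)/q,  a' = floor((a_0 + m')/q').
  step 1: m=31, q=1, a=62
a_1 = 2*a_0 = 62, so the period closes here.
sqrt(962) = [31; 62]
Period length = 1

1


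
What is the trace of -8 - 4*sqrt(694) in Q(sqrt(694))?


Tr(a + b*sqrt(d)) = (a + b*sqrt(d)) + (a - b*sqrt(d)) = 2a
= 2 * (-8)
= -16

-16


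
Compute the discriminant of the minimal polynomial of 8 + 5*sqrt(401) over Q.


The element 8 + 5*sqrt(401) has minimal polynomial:
x^2 - 16*x - 9961
Discriminant = (-16)^2 - 4*(-9961)
= 256 + 39844
= 40100

40100


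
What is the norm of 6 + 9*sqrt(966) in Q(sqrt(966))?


N(a + b*sqrt(d)) = a^2 - d*b^2
= (6)^2 - (966)*(9)^2
= 36 - 78246
= -78210

-78210


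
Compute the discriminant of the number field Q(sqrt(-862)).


For K = Q(sqrt(d)) with d squarefree: disc(K) = d if d = 1 mod 4, and disc(K) = 4d if d = 2 or 3 mod 4.
Here d = -862, and d mod 4 = 2.
d = 2 mod 4, not 1 (O_K = Z[sqrt(d)]), so disc(K) = 4d = 4 * (-862) = -3448

-3448


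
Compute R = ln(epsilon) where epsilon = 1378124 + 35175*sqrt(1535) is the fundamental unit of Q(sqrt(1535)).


epsilon = 1378124 + 35175*sqrt(1535)
= 2.7562e+06
R = ln(2.7562e+06)
= 14.8294

14.8294


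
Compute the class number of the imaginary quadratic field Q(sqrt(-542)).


K = Q(sqrt(-542)). d mod 4 = 2, so D = disc(K) = 4d = -2168
h(K) equals the number of primitive reduced positive-definite forms (a, b, c) = a*x^2 + b*x*y + c*y^2 with b^2 - 4ac = D,
where reduced means |b| <= a <= c, with b >= 0 whenever |b| = a or a = c, and primitive means gcd(a, b, c) = 1.
Reduced forces 3a^2 <= |D| = 2168, so 1 <= a <= 26; b must have the parity of D, and c = (b^2 - D)/(4a) must be an integer >= a.
Enumerate a = 1..26, b in [-a, a]:
  a=1: (1, 0, 542)  [1]
  a=2: (2, 0, 271)  [1]
  a=3: (3, -2, 181), (3, 2, 181)  [2]
  a=4..5: none
  a=6: (6, -4, 91), (6, 4, 91)  [2]
  a=7: (7, -4, 78), (7, 4, 78)  [2]
  a=8: none
  a=9: (9, -8, 62), (9, 8, 62)  [2]
  a=10..12: none
  a=13: (13, -4, 42), (13, 4, 42)  [2]
  a=14: (14, -4, 39), (14, 4, 39)  [2]
  a=15..16: none
  a=17: (17, -12, 34), (17, 12, 34)  [2]
  a=18: (18, -8, 31), (18, 8, 31)  [2]
  a=19: (19, -6, 29), (19, 6, 29)  [2]
  a=20: none
  a=21: (21, -10, 27), (21, -4, 26), (21, 4, 26), (21, 10, 27)  [4]
  a=22..26: none
Total reduced forms: 1 + 1 + 2 + 2 + 2 + 2 + 2 + 2 + 2 + 2 + 2 + 4 = 24
h = 24

24


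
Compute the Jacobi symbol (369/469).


Compute (369/469) via quadratic reciprocity:
  reciprocity: (369/469) -> +(469/369)
  reduce: (100/369)
  pull out 2: (2/369) = +1  (since 369 mod 8 = 1)
  pull out 2: (2/369) = +1  (since 369 mod 8 = 1)
  reciprocity: (25/369) -> +(369/25)
  reduce: (19/25)
  reciprocity: (19/25) -> +(25/19)
  reduce: (6/19)
  pull out 2: (2/19) = -1  (since 19 mod 8 = 3)
  reciprocity: (3/19) -> -(19/3)
  reduce: (1/3)
  (1/3) = 1
Product of signs = 1

1


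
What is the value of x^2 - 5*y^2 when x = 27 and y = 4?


x^2 - d*y^2
= 27^2 - 5*4^2
= 729 - 80
= 649

649


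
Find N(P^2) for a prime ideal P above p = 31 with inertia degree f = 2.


N(P^a) = p^(a*f)
= 31^(2*2)
= 31^4
= 923521

923521


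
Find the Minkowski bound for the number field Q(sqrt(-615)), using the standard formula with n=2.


d = -615, d mod 4 = 1, so disc(K) = d = -615; |disc(K)| = 615
Imaginary quadratic field, so n = 2, s = r2 = 1, r1 = 0
M = (n!/n^n) * (4/pi)^s * sqrt(|disc(K)|) = (2!/2^2) * (4/pi)^1 * sqrt(615)
= 0.5 * 1.273240 * 24.799194
= 15.7877

15.7877


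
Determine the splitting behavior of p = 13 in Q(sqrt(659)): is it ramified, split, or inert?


K = Q(sqrt(659)). Since d mod 4 = 3, disc(K) = 2636.
Check p | disc: 2636 mod 13 = 10.
p does not divide disc. Compute Legendre symbol (d/p):
9^((13-1)/2) mod 13 = 1
(d/p) = 1, so p splits: (p) = P*P' with e=1, f=1, g=2.
Therefore p is split.

split


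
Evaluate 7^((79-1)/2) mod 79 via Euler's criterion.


p = 79 is prime and the exponent is (p-1)/2 = 39, so by Euler's criterion 7^39 = (7/79) = +1 or -1 mod 79.
Compute by square-and-multiply:
  39 = 32 + 4 + 2 + 1 (binary 100111)
  Repeated squaring mod 79: 7^1 = 7, 7^2 = 49, 7^4 = 31, 7^8 = 13, 7^16 = 11, 7^32 = 42
  7^39 = 7^32 * 7^4 * 7^2 * 7^1 = 42 * 31 * 49 * 7 mod 79
    42 * 31 = 1302 = 38 mod 79
    38 * 49 = 1862 = 45 mod 79
    45 * 7 = 315 = 78 mod 79
  7^39 = 78 mod 79
Result 78 = p - 1 = -1 mod 79: 7 is a quadratic non-residue mod 79. As a residue in [0, p-1] the value is 78.
7^39 mod 79 = 78

78


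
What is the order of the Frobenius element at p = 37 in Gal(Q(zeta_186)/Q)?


The Frobenius at p in Gal(Q(zeta_n)/Q) = (Z/nZ)* is the class of p, so its order is ord_186(37), the smallest k >= 1 with 37^k = 1 mod 186.
n = 186 = 2 * 3 * 31, phi(186) = 60; the order divides phi(n).
Divisors of 60: 1, 2, 3, 4, 5, 6, 10, 12, 15, 20, 30, 60
Repeated squaring mod 186: 37^1 = 37, 37^2 = 67, 37^4 = 25, 37^8 = 67, 37^16 = 25, 37^32 = 67
Test divisors in increasing order:
  k=1: 37^1 = 37 mod 186
  k=2: 37^2 = 67 mod 186
  k=3: 37^3 = 67 * 37 = 61 mod 186
  k=4: 37^4 = 25 mod 186
  k=5: 37^5 = 25 * 37 = 181 mod 186
  k=6: 37^6 = 25 * 67 = 1 mod 186  <- first divisor giving 1
Order = 6

6


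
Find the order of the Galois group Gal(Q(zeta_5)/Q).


|Gal(Q(zeta_5)/Q)| = phi(5)
= 4

4


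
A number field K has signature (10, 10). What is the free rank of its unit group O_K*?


By Dirichlet's unit theorem:
rank = r1 + r2 - 1
= 10 + 10 - 1
= 19

19


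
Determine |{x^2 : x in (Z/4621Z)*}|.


For prime p, the number of non-zero quadratic residues is (p-1)/2.
= (4621-1)/2
= 2310

2310


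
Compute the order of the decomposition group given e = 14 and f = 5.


|D_P| = e * f
= 14 * 5
= 70

70


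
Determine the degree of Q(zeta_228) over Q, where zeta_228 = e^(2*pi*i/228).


The degree equals Euler's totient phi(228).
228 = 2^2 * 3 * 19
phi(228) = 72

72


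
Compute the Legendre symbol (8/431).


p = 431 is prime, so compute (8/431) with the reciprocity algorithm (Jacobi-symbol steps: pull out 2s via (2/n), flip via reciprocity, reduce):
  pull out 2: (2/431) = +1  (since 431 mod 8 = 7)
  pull out 2: (2/431) = +1  (since 431 mod 8 = 7)
  pull out 2: (2/431) = +1  (since 431 mod 8 = 7)
  (1/431) = 1
Product of signs = 1
(8/431) = 1

1


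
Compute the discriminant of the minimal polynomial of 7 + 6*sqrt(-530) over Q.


The element 7 + 6*sqrt(-530) has minimal polynomial:
x^2 - 14*x + 19129
Discriminant = (-14)^2 - 4*(19129)
= 196 - 76516
= -76320

-76320


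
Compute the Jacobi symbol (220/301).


Compute (220/301) via quadratic reciprocity:
  pull out 2: (2/301) = -1  (since 301 mod 8 = 5)
  pull out 2: (2/301) = -1  (since 301 mod 8 = 5)
  reciprocity: (55/301) -> +(301/55)
  reduce: (26/55)
  pull out 2: (2/55) = +1  (since 55 mod 8 = 7)
  reciprocity: (13/55) -> +(55/13)
  reduce: (3/13)
  reciprocity: (3/13) -> +(13/3)
  reduce: (1/3)
  (1/3) = 1
Product of signs = 1

1


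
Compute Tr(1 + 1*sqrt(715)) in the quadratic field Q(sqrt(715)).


Tr(a + b*sqrt(d)) = (a + b*sqrt(d)) + (a - b*sqrt(d)) = 2a
= 2 * (1)
= 2

2


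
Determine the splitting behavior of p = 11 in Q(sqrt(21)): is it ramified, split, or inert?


K = Q(sqrt(21)). Since d mod 4 = 1, disc(K) = 21.
Check p | disc: 21 mod 11 = 10.
p does not divide disc. Compute Legendre symbol (d/p):
10^((11-1)/2) mod 11 = -1
(d/p) = -1, so p is inert: (p) stays prime with e=1, f=2, g=1.
Therefore p is inert.

inert


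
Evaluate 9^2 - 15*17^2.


x^2 - d*y^2
= 9^2 - 15*17^2
= 81 - 4335
= -4254

-4254


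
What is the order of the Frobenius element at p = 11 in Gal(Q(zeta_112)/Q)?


The Frobenius at p in Gal(Q(zeta_n)/Q) = (Z/nZ)* is the class of p, so its order is ord_112(11), the smallest k >= 1 with 11^k = 1 mod 112.
n = 112 = 2^4 * 7, phi(112) = 48; the order divides phi(n).
Divisors of 48: 1, 2, 3, 4, 6, 8, 12, 16, 24, 48
Repeated squaring mod 112: 11^1 = 11, 11^2 = 9, 11^4 = 81, 11^8 = 65, 11^16 = 81, 11^32 = 65
Test divisors in increasing order:
  k=1: 11^1 = 11 mod 112
  k=2: 11^2 = 9 mod 112
  k=3: 11^3 = 9 * 11 = 99 mod 112
  k=4: 11^4 = 81 mod 112
  k=6: 11^6 = 81 * 9 = 57 mod 112
  k=8: 11^8 = 65 mod 112
  k=12: 11^12 = 65 * 81 = 1 mod 112  <- first divisor giving 1
Order = 12

12


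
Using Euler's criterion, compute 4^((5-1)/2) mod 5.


p = 5 is prime and the exponent is (p-1)/2 = 2, so by Euler's criterion 4^2 = (4/5) = +1 or -1 mod 5.
Compute by square-and-multiply:
  2 = 2 (binary 10)
  Repeated squaring mod 5: 4^1 = 4, 4^2 = 1
  4^2 = 1 mod 5
Result 1: 4 is a quadratic residue mod 5.
4^2 mod 5 = 1

1


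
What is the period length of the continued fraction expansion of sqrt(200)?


Run the CF algorithm for sqrt(200).
a_0 = floor(sqrt(200)) = 14; set m_0=0, q_0=1.
Recurrence: m' = q*a - m,  q' = (d - m'^2)/q,  a' = floor((a_0 + m')/q').
  step 1: m=14, q=4, a=7
  step 2: m=14, q=1, a=28
a_2 = 2*a_0 = 28, so the period closes here.
sqrt(200) = [14; 7, 28]
Period length = 2

2


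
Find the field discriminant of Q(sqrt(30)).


For K = Q(sqrt(d)) with d squarefree: disc(K) = d if d = 1 mod 4, and disc(K) = 4d if d = 2 or 3 mod 4.
Here d = 30, and d mod 4 = 2.
d = 2 mod 4, not 1 (O_K = Z[sqrt(d)]), so disc(K) = 4d = 4 * (30) = 120

120


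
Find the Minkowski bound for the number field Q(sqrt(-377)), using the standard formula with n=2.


d = -377, d mod 4 = 3, so disc(K) = 4d = -1508; |disc(K)| = 1508
Imaginary quadratic field, so n = 2, s = r2 = 1, r1 = 0
M = (n!/n^n) * (4/pi)^s * sqrt(|disc(K)|) = (2!/2^2) * (4/pi)^1 * sqrt(1508)
= 0.5 * 1.273240 * 38.832976
= 24.7218

24.7218


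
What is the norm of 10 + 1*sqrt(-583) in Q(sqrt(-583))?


N(a + b*sqrt(d)) = a^2 - d*b^2
= (10)^2 - (-583)*(1)^2
= 100 + 583
= 683

683


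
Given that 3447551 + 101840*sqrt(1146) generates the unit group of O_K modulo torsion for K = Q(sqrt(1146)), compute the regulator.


epsilon = 3447551 + 101840*sqrt(1146)
= 6.8951e+06
R = ln(6.8951e+06)
= 15.7463

15.7463


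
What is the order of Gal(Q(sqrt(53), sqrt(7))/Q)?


The 2 square roots of distinct primes are multiplicatively independent over Q,
so [K:Q] = 2^2 and Gal(K/Q) is isomorphic to (Z/2Z)^2.
|Gal| = 2^2 = 4

4


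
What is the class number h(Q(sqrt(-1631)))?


K = Q(sqrt(-1631)). d mod 4 = 1, so D = disc(K) = d = -1631
h(K) equals the number of primitive reduced positive-definite forms (a, b, c) = a*x^2 + b*x*y + c*y^2 with b^2 - 4ac = D,
where reduced means |b| <= a <= c, with b >= 0 whenever |b| = a or a = c, and primitive means gcd(a, b, c) = 1.
Reduced forces 3a^2 <= |D| = 1631, so 1 <= a <= 23; b must have the parity of D, and c = (b^2 - D)/(4a) must be an integer >= a.
Enumerate a = 1..23, b in [-a, a]:
  a=1: (1, 1, 408)  [1]
  a=2: (2, -1, 204), (2, 1, 204)  [2]
  a=3: (3, -1, 136), (3, 1, 136)  [2]
  a=4: (4, -1, 102), (4, 1, 102)  [2]
  a=5: (5, -3, 82), (5, 3, 82)  [2]
  a=6: (6, -5, 69), (6, -1, 68), (6, 1, 68), (6, 5, 69)  [4]
  a=7: (7, 7, 60)  [1]
  a=8: (8, -1, 51), (8, 1, 51)  [2]
  a=9: (9, -5, 46), (9, 5, 46)  [2]
  a=10: (10, -7, 42), (10, -3, 41), (10, 3, 41), (10, 7, 42)  [4]
  a=11: none
  a=12: (12, -7, 35), (12, -1, 34), (12, 1, 34), (12, 7, 35)  [4]
  a=13: none
  a=14: (14, -7, 30), (14, 7, 30)  [2]
  a=15: (15, -13, 30), (15, -7, 28), (15, 7, 28), (15, 13, 30)  [4]
  a=16: (16, -15, 29), (16, 15, 29)  [2]
  a=17: (17, -1, 24), (17, 1, 24)  [2]
  a=18: (18, -13, 25), (18, -5, 23), (18, 5, 23), (18, 13, 25)  [4]
  a=19: none
  a=20: (20, -17, 24), (20, -7, 21), (20, 7, 21), (20, 17, 24)  [4]
  a=21..23: none
Total reduced forms: 1 + 2 + 2 + 2 + 2 + 4 + 1 + 2 + 2 + 4 + 4 + 2 + 4 + 2 + 2 + 4 + 4 = 44
h = 44

44


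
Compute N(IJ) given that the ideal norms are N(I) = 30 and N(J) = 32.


N(IJ) = N(I) * N(J)
= 30 * 32
= 960

960


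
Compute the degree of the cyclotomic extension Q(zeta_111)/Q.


The degree equals Euler's totient phi(111).
111 = 3 * 37
phi(111) = 72

72


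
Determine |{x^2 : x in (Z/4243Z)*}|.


For prime p, the number of non-zero quadratic residues is (p-1)/2.
= (4243-1)/2
= 2121

2121


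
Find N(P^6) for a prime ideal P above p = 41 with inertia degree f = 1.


N(P^a) = p^(a*f)
= 41^(6*1)
= 41^6
= 4750104241

4750104241


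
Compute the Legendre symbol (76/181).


p = 181 is prime, so compute (76/181) with the reciprocity algorithm (Jacobi-symbol steps: pull out 2s via (2/n), flip via reciprocity, reduce):
  pull out 2: (2/181) = -1  (since 181 mod 8 = 5)
  pull out 2: (2/181) = -1  (since 181 mod 8 = 5)
  reciprocity: (19/181) -> +(181/19)
  reduce: (10/19)
  pull out 2: (2/19) = -1  (since 19 mod 8 = 3)
  reciprocity: (5/19) -> +(19/5)
  reduce: (4/5)
  pull out 2: (2/5) = -1  (since 5 mod 8 = 5)
  pull out 2: (2/5) = -1  (since 5 mod 8 = 5)
  (1/5) = 1
Product of signs = -1
(76/181) = -1

-1


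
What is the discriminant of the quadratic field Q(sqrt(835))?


For K = Q(sqrt(d)) with d squarefree: disc(K) = d if d = 1 mod 4, and disc(K) = 4d if d = 2 or 3 mod 4.
Here d = 835, and d mod 4 = 3.
d = 3 mod 4, not 1 (O_K = Z[sqrt(d)]), so disc(K) = 4d = 4 * (835) = 3340

3340


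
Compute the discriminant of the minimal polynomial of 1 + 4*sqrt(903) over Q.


The element 1 + 4*sqrt(903) has minimal polynomial:
x^2 - 2*x - 14447
Discriminant = (-2)^2 - 4*(-14447)
= 4 + 57788
= 57792

57792


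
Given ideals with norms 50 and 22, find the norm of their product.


N(IJ) = N(I) * N(J)
= 50 * 22
= 1100

1100


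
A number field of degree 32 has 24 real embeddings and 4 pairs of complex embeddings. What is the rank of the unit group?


By Dirichlet's unit theorem:
rank = r1 + r2 - 1
= 24 + 4 - 1
= 27

27


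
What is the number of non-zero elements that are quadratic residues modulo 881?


For prime p, the number of non-zero quadratic residues is (p-1)/2.
= (881-1)/2
= 440

440


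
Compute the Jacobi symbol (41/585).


Compute (41/585) via quadratic reciprocity:
  reciprocity: (41/585) -> +(585/41)
  reduce: (11/41)
  reciprocity: (11/41) -> +(41/11)
  reduce: (8/11)
  pull out 2: (2/11) = -1  (since 11 mod 8 = 3)
  pull out 2: (2/11) = -1  (since 11 mod 8 = 3)
  pull out 2: (2/11) = -1  (since 11 mod 8 = 3)
  (1/11) = 1
Product of signs = -1

-1


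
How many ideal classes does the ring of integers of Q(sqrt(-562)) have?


K = Q(sqrt(-562)). d mod 4 = 2, so D = disc(K) = 4d = -2248
h(K) equals the number of primitive reduced positive-definite forms (a, b, c) = a*x^2 + b*x*y + c*y^2 with b^2 - 4ac = D,
where reduced means |b| <= a <= c, with b >= 0 whenever |b| = a or a = c, and primitive means gcd(a, b, c) = 1.
Reduced forces 3a^2 <= |D| = 2248, so 1 <= a <= 27; b must have the parity of D, and c = (b^2 - D)/(4a) must be an integer >= a.
Enumerate a = 1..27, b in [-a, a]:
  a=1: (1, 0, 562)  [1]
  a=2: (2, 0, 281)  [1]
  a=3..12: none
  a=13: (13, -12, 46), (13, 12, 46)  [2]
  a=14..16: none
  a=17: (17, -8, 34), (17, 8, 34)  [2]
  a=18..22: none
  a=23: (23, -12, 26), (23, 12, 26)  [2]
  a=24..27: none
Total reduced forms: 1 + 1 + 2 + 2 + 2 = 8
h = 8

8


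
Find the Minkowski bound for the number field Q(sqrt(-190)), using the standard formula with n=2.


d = -190, d mod 4 = 2, so disc(K) = 4d = -760; |disc(K)| = 760
Imaginary quadratic field, so n = 2, s = r2 = 1, r1 = 0
M = (n!/n^n) * (4/pi)^s * sqrt(|disc(K)|) = (2!/2^2) * (4/pi)^1 * sqrt(760)
= 0.5 * 1.273240 * 27.568098
= 17.5504

17.5504


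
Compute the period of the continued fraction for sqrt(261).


Run the CF algorithm for sqrt(261).
a_0 = floor(sqrt(261)) = 16; set m_0=0, q_0=1.
Recurrence: m' = q*a - m,  q' = (d - m'^2)/q,  a' = floor((a_0 + m')/q').
  step 1: m=16, q=5, a=6
  step 2: m=14, q=13, a=2
  step 3: m=12, q=9, a=3
  step 4: m=15, q=4, a=7
  step 5: m=13, q=23, a=1
  step 6: m=10, q=7, a=3
  step 7: m=11, q=20, a=1
  step 8: m=9, q=9, a=2
  step 9: m=9, q=20, a=1
  step 10: m=11, q=7, a=3
  step 11: m=10, q=23, a=1
  step 12: m=13, q=4, a=7
  step 13: m=15, q=9, a=3
  step 14: m=12, q=13, a=2
  step 15: m=14, q=5, a=6
  step 16: m=16, q=1, a=32
a_16 = 2*a_0 = 32, so the period closes here.
sqrt(261) = [16; 6, 2, 3, 7, 1, 3, 1, 2, 1, 3, 1, 7, 3, 2, 6, 32]
Period length = 16

16


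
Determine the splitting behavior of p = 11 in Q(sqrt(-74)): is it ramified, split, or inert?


K = Q(sqrt(-74)). Since d mod 4 = 2, disc(K) = -296.
Check p | disc: -296 mod 11 = 1.
p does not divide disc. Compute Legendre symbol (d/p):
3^((11-1)/2) mod 11 = 1
(d/p) = 1, so p splits: (p) = P*P' with e=1, f=1, g=2.
Therefore p is split.

split


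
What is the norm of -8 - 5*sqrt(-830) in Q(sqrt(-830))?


N(a + b*sqrt(d)) = a^2 - d*b^2
= (-8)^2 - (-830)*(-5)^2
= 64 + 20750
= 20814

20814


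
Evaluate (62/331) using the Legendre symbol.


p = 331 is prime, so compute (62/331) with the reciprocity algorithm (Jacobi-symbol steps: pull out 2s via (2/n), flip via reciprocity, reduce):
  pull out 2: (2/331) = -1  (since 331 mod 8 = 3)
  reciprocity: (31/331) -> -(331/31)
  reduce: (21/31)
  reciprocity: (21/31) -> +(31/21)
  reduce: (10/21)
  pull out 2: (2/21) = -1  (since 21 mod 8 = 5)
  reciprocity: (5/21) -> +(21/5)
  reduce: (1/5)
  (1/5) = 1
Product of signs = -1
(62/331) = -1

-1


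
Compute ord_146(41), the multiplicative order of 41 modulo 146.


We want ord_146(41), the smallest k >= 1 with 41^k = 1 mod 146.
n = 146 = 2 * 73, phi(146) = 72; the order divides phi(n).
Divisors of 72: 1, 2, 3, 4, 6, 8, 9, 12, 18, 24, 36, 72
Repeated squaring mod 146: 41^1 = 41, 41^2 = 75, 41^4 = 77, 41^8 = 89, 41^16 = 37, 41^32 = 55, 41^64 = 105
Test divisors in increasing order:
  k=1: 41^1 = 41 mod 146
  k=2: 41^2 = 75 mod 146
  k=3: 41^3 = 75 * 41 = 9 mod 146
  k=4: 41^4 = 77 mod 146
  k=6: 41^6 = 77 * 75 = 81 mod 146
  k=8: 41^8 = 89 mod 146
  k=9: 41^9 = 89 * 41 = 145 mod 146
  k=12: 41^12 = 89 * 77 = 137 mod 146
  k=18: 41^18 = 37 * 75 = 1 mod 146  <- first divisor giving 1
Order = 18

18


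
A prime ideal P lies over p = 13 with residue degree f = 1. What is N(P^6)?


N(P^a) = p^(a*f)
= 13^(6*1)
= 13^6
= 4826809

4826809


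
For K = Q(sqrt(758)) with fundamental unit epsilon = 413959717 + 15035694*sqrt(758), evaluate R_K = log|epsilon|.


epsilon = 413959717 + 15035694*sqrt(758)
= 8.2792e+08
R = ln(8.2792e+08)
= 20.5344

20.5344


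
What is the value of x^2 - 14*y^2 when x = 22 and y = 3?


x^2 - d*y^2
= 22^2 - 14*3^2
= 484 - 126
= 358

358


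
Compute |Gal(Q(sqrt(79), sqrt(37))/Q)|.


The 2 square roots of distinct primes are multiplicatively independent over Q,
so [K:Q] = 2^2 and Gal(K/Q) is isomorphic to (Z/2Z)^2.
|Gal| = 2^2 = 4

4
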